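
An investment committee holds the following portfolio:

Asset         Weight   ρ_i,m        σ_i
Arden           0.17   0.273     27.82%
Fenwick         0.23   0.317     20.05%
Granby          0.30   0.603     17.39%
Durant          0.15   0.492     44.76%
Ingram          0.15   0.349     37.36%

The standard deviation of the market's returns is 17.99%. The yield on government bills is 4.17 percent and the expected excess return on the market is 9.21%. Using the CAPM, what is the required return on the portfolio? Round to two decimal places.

β_Arden = 0.273 × 27.82% / 17.99% = 0.4222
β_Fenwick = 0.317 × 20.05% / 17.99% = 0.3533
β_Granby = 0.603 × 17.39% / 17.99% = 0.5829
β_Durant = 0.492 × 44.76% / 17.99% = 1.2241
β_Ingram = 0.349 × 37.36% / 17.99% = 0.7248
β_P = Σ w_i β_i = 0.17×0.4222 + 0.23×0.3533 + 0.30×0.5829 + 0.15×1.2241 + 0.15×0.7248 = 0.6202
E(R_P) = R_f + β_P × MRP = 4.17% + 0.6202 × 9.21% = 9.88%

9.88%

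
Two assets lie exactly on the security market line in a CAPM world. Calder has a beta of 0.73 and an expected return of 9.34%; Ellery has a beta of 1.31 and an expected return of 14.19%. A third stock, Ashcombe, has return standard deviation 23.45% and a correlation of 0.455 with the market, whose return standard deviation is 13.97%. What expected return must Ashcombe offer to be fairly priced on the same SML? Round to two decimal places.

9.62%

MRP = (14.19% − 9.34%) / (1.31 − 0.73) = 8.3621%
R_f = 9.34% − 0.73 × 8.3621% = 3.2357%
β_Ashcombe = ρ·σ_i/σ_m = 0.455 × 23.45 / 13.97 = 0.7638
E(R_Ashcombe) = R_f + β × MRP = 3.2357% + 0.7638 × 8.3621% = 9.62%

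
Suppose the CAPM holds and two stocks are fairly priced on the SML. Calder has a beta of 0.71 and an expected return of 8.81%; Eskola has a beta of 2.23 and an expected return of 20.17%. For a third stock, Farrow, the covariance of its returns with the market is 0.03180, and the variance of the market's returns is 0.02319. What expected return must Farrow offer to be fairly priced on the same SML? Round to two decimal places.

MRP = (20.17% − 8.81%) / (2.23 − 0.71) = 7.4737%
R_f = 8.81% − 0.71 × 7.4737% = 3.5037%
β_Farrow = Cov / Var(R_m) = 0.03180 / 0.02319 = 1.3713
E(R_Farrow) = R_f + β × MRP = 3.5037% + 1.3713 × 7.4737% = 13.75%

13.75%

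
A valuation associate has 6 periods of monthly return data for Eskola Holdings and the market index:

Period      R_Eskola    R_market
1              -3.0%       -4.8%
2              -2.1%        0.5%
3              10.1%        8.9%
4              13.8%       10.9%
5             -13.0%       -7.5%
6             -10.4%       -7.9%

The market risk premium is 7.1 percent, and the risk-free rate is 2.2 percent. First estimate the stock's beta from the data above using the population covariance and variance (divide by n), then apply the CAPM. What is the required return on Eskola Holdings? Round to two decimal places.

Mean R_i = (-3.0 − 2.1 + 10.1 + 13.8 − 13.0 − 10.4) / 6 = -0.7667%
Mean R_m = (-4.8 + 0.5 + 8.9 + 10.9 − 7.5 − 7.9) / 6 = 0.0167%
Σ(R_i − R̄_i)(R_m − R̄_m) = 433.3967  ⇒  Cov = 433.3967 / 6 = 72.2328
Σ(R_m − R̄_m)² = 339.9683  ⇒  Var(R_m) = 339.9683 / 6 = 56.6614
β = Cov / Var(R_m) = 72.2328 / 56.6614 = 1.2748
E(R) = R_f + β × MRP = 2.2% + 1.2748 × 7.1% = 11.25%

11.25%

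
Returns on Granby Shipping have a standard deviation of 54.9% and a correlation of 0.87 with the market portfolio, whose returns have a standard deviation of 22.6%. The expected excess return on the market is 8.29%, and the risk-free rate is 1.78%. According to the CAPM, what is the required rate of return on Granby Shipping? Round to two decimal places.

19.30%

β = ρ × σ_i / σ_m = 0.87 × 54.9% / 22.6% = 2.1134
E(R) = 1.78% + 2.1134 × 8.29% = 19.30%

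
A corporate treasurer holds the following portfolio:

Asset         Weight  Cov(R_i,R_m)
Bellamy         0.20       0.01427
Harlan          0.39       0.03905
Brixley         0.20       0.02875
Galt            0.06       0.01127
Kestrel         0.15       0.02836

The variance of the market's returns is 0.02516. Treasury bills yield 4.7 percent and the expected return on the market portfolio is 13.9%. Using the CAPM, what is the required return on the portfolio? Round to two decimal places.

β_Bellamy = 0.01427 / 0.02516 = 0.5672
β_Harlan = 0.03905 / 0.02516 = 1.5521
β_Brixley = 0.02875 / 0.02516 = 1.1427
β_Galt = 0.01127 / 0.02516 = 0.4479
β_Kestrel = 0.02836 / 0.02516 = 1.1272
β_P = Σ w_i β_i = 0.20×0.5672 + 0.39×1.5521 + 0.20×1.1427 + 0.06×0.4479 + 0.15×1.1272 = 1.1433
MRP = 13.9% − 4.7% = 9.20%
E(R_P) = R_f + β_P × MRP = 4.7% + 1.1433 × 9.2% = 15.22%

15.22%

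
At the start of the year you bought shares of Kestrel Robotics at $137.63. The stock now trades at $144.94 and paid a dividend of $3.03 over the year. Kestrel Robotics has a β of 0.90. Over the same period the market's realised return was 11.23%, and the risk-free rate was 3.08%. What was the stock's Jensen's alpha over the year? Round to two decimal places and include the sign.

-2.90%

Realised HPR = (P1 + D1 − P0) / P0 = (144.94 + 3.03 − 137.63) / 137.63 = 10.34 / 137.63 = 7.5129%
MRP = 11.23% − 3.08% = 8.15%
CAPM required = R_f + β·MRP = 3.08% + 0.90 × 8.15% = 10.4150%
α = realised − required = 7.5129% − 10.4150% = -2.90%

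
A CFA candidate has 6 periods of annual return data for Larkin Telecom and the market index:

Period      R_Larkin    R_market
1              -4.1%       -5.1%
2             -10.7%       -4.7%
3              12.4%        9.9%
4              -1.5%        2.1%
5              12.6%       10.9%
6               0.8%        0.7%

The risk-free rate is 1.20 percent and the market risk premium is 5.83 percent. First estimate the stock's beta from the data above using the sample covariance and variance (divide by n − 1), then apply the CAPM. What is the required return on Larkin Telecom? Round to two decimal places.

8.71%

Mean R_i = (-4.1 − 10.7 + 12.4 − 1.5 + 12.6 + 0.8) / 6 = 1.5833%
Mean R_m = (-5.1 − 4.7 + 9.9 + 2.1 + 10.9 + 0.7) / 6 = 2.3000%
Σ(R_i − R̄_i)(R_m − R̄_m) = 306.8600  ⇒  Cov = 306.8600 / 5 = 61.3720
Σ(R_m − R̄_m)² = 238.0800  ⇒  Var(R_m) = 238.0800 / 5 = 47.6160
β = Cov / Var(R_m) = 61.3720 / 47.6160 = 1.2889
E(R) = R_f + β × MRP = 1.20% + 1.2889 × 5.83% = 8.71%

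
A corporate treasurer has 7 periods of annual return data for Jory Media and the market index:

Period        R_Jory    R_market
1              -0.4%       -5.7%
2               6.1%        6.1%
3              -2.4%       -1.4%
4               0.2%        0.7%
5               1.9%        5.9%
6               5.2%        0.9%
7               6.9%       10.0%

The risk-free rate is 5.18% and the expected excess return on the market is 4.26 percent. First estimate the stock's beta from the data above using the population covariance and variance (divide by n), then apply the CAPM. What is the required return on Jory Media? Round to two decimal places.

Mean R_i = (-0.4 + 6.1 − 2.4 + 0.2 + 1.9 + 5.2 + 6.9) / 7 = 2.5000%
Mean R_m = (-5.7 + 6.1 − 1.4 + 0.7 + 5.9 + 0.9 + 10.0) / 7 = 2.3571%
Σ(R_i − R̄_i)(R_m − R̄_m) = 86.6300  ⇒  Cov = 86.6300 / 7 = 12.3757
Σ(R_m − R̄_m)² = 168.8771  ⇒  Var(R_m) = 168.8771 / 7 = 24.1253
β = Cov / Var(R_m) = 12.3757 / 24.1253 = 0.5130
E(R) = R_f + β × MRP = 5.18% + 0.5130 × 4.26% = 7.37%

7.37%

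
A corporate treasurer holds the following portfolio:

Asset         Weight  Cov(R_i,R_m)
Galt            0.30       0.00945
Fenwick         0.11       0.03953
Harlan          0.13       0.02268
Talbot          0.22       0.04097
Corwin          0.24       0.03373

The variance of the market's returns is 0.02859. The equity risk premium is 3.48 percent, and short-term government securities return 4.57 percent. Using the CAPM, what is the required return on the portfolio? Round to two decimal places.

β_Galt = 0.00945 / 0.02859 = 0.3305
β_Fenwick = 0.03953 / 0.02859 = 1.3827
β_Harlan = 0.02268 / 0.02859 = 0.7933
β_Talbot = 0.04097 / 0.02859 = 1.4330
β_Corwin = 0.03373 / 0.02859 = 1.1798
β_P = Σ w_i β_i = 0.30×0.3305 + 0.11×1.3827 + 0.13×0.7933 + 0.22×1.4330 + 0.24×1.1798 = 0.9528
E(R_P) = R_f + β_P × MRP = 4.57% + 0.9528 × 3.48% = 7.89%

7.89%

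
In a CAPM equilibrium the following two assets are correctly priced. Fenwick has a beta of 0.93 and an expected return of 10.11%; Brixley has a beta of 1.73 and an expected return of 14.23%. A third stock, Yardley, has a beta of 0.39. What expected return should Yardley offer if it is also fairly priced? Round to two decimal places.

7.33%

MRP (SML slope) = (14.23% − 10.11%) / (1.73 − 0.93) = 4.12% / 0.80 = 5.1500%
R_f (intercept) = 10.11% − 0.93 × 5.1500% = 5.3205%
E(R_Yardley) = R_f + β × MRP = 5.3205% + 0.39 × 5.1500% = 7.33%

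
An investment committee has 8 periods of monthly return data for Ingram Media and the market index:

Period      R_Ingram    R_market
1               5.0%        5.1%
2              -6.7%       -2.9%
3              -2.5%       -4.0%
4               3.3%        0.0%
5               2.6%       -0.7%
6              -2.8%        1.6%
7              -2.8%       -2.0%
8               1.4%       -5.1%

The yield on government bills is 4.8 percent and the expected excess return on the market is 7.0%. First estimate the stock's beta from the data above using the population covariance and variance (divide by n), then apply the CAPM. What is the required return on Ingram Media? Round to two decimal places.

Mean R_i = (5.0 − 6.7 − 2.5 + 3.3 + 2.6 − 2.8 − 2.8 + 1.4) / 8 = -0.3125%
Mean R_m = (5.1 − 2.9 − 4.0 + 0.0 − 0.7 + 1.6 − 2.0 − 5.1) / 8 = -1.0000%
Σ(R_i − R̄_i)(R_m − R̄_m) = 44.5900  ⇒  Cov = 44.5900 / 8 = 5.5738
Σ(R_m − R̄_m)² = 75.4800  ⇒  Var(R_m) = 75.4800 / 8 = 9.4350
β = Cov / Var(R_m) = 5.5738 / 9.4350 = 0.5908
E(R) = R_f + β × MRP = 4.8% + 0.5908 × 7.0% = 8.94%

8.94%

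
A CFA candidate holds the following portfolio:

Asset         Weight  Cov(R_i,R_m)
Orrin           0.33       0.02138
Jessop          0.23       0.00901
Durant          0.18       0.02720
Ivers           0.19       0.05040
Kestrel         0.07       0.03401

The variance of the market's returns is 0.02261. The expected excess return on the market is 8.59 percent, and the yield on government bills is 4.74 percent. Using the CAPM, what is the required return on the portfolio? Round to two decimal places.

14.61%

β_Orrin = 0.02138 / 0.02261 = 0.9456
β_Jessop = 0.00901 / 0.02261 = 0.3985
β_Durant = 0.02720 / 0.02261 = 1.2030
β_Ivers = 0.05040 / 0.02261 = 2.2291
β_Kestrel = 0.03401 / 0.02261 = 1.5042
β_P = Σ w_i β_i = 0.33×0.9456 + 0.23×0.3985 + 0.18×1.2030 + 0.19×2.2291 + 0.07×1.5042 = 1.1491
E(R_P) = R_f + β_P × MRP = 4.74% + 1.1491 × 8.59% = 14.61%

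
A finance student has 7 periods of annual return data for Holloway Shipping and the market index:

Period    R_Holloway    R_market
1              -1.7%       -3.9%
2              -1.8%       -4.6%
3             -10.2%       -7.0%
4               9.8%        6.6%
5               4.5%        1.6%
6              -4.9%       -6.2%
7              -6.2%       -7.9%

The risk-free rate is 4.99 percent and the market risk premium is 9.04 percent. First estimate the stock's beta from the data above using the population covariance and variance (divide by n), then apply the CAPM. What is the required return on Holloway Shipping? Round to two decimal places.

16.12%

Mean R_i = (-1.7 − 1.8 − 10.2 + 9.8 + 4.5 − 4.9 − 6.2) / 7 = -1.5000%
Mean R_m = (-3.9 − 4.6 − 7.0 + 6.6 + 1.6 − 6.2 − 7.9) / 7 = -3.0571%
Σ(R_i − R̄_i)(R_m − R̄_m) = 205.4500  ⇒  Cov = 205.4500 / 7 = 29.3500
Σ(R_m − R̄_m)² = 166.9171  ⇒  Var(R_m) = 166.9171 / 7 = 23.8453
β = Cov / Var(R_m) = 29.3500 / 23.8453 = 1.2309
E(R) = R_f + β × MRP = 4.99% + 1.2309 × 9.04% = 16.12%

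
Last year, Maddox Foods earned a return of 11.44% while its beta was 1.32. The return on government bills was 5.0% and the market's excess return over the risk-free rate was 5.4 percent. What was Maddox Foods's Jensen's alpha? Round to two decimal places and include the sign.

-0.69%

CAPM benchmark = R_f + β(R_m − R_f) = 5.0% + 1.32 × 5.4% = 12.1280%
α = actual − benchmark = 11.44% − 12.1280% = -0.69%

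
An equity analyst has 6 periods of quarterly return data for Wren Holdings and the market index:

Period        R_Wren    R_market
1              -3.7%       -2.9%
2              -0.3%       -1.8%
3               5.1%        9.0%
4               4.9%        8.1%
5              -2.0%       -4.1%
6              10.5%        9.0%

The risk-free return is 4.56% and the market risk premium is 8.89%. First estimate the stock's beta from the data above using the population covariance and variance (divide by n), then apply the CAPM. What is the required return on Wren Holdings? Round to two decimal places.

11.36%

Mean R_i = (-3.7 − 0.3 + 5.1 + 4.9 − 2.0 + 10.5) / 6 = 2.4167%
Mean R_m = (-2.9 − 1.8 + 9.0 + 8.1 − 4.1 + 9.0) / 6 = 2.8833%
Σ(R_i − R̄_i)(R_m − R̄_m) = 157.7517  ⇒  Cov = 157.7517 / 6 = 26.2920
Σ(R_m − R̄_m)² = 206.1883  ⇒  Var(R_m) = 206.1883 / 6 = 34.3647
β = Cov / Var(R_m) = 26.2920 / 34.3647 = 0.7651
E(R) = R_f + β × MRP = 4.56% + 0.7651 × 8.89% = 11.36%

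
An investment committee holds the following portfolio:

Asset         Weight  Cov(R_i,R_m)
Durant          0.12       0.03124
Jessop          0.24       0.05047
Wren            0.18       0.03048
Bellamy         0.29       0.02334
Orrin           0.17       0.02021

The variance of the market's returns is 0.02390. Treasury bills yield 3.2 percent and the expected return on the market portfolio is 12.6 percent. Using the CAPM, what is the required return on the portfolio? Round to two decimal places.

β_Durant = 0.03124 / 0.02390 = 1.3071
β_Jessop = 0.05047 / 0.02390 = 2.1117
β_Wren = 0.03048 / 0.02390 = 1.2753
β_Bellamy = 0.02334 / 0.02390 = 0.9766
β_Orrin = 0.02021 / 0.02390 = 0.8456
β_P = Σ w_i β_i = 0.12×1.3071 + 0.24×2.1117 + 0.18×1.2753 + 0.29×0.9766 + 0.17×0.8456 = 1.3202
MRP = 12.6% − 3.2% = 9.40%
E(R_P) = R_f + β_P × MRP = 3.2% + 1.3202 × 9.4% = 15.61%

15.61%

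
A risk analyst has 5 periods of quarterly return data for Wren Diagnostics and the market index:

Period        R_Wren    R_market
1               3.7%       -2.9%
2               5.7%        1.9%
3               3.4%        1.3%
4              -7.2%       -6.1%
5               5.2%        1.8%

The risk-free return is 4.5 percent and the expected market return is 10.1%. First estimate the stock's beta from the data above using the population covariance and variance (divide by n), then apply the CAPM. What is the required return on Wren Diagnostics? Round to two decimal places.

Mean R_i = (3.7 + 5.7 + 3.4 − 7.2 + 5.2) / 5 = 2.1600%
Mean R_m = (-2.9 + 1.9 + 1.3 − 6.1 + 1.8) / 5 = -0.8000%
Σ(R_i − R̄_i)(R_m − R̄_m) = 66.4400  ⇒  Cov = 66.4400 / 5 = 13.2880
Σ(R_m − R̄_m)² = 50.9600  ⇒  Var(R_m) = 50.9600 / 5 = 10.1920
β = Cov / Var(R_m) = 13.2880 / 10.1920 = 1.3038
MRP = 10.1% − 4.5% = 5.60%
E(R) = R_f + β × MRP = 4.5% + 1.3038 × 5.6% = 11.80%

11.80%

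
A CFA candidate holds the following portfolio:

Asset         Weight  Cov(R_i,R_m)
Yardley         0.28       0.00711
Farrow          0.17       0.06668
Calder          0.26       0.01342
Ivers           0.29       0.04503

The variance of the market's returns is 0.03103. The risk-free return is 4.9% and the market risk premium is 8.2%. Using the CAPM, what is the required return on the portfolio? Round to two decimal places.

β_Yardley = 0.00711 / 0.03103 = 0.2291
β_Farrow = 0.06668 / 0.03103 = 2.1489
β_Calder = 0.01342 / 0.03103 = 0.4325
β_Ivers = 0.04503 / 0.03103 = 1.4512
β_P = Σ w_i β_i = 0.28×0.2291 + 0.17×2.1489 + 0.26×0.4325 + 0.29×1.4512 = 0.9628
E(R_P) = R_f + β_P × MRP = 4.9% + 0.9628 × 8.2% = 12.79%

12.79%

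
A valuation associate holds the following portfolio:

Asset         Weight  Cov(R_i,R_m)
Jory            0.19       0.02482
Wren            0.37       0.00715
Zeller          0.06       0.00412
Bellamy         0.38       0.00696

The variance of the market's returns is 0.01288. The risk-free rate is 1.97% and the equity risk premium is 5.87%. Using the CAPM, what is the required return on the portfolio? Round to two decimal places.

6.64%

β_Jory = 0.02482 / 0.01288 = 1.9270
β_Wren = 0.00715 / 0.01288 = 0.5551
β_Zeller = 0.00412 / 0.01288 = 0.3199
β_Bellamy = 0.00696 / 0.01288 = 0.5404
β_P = Σ w_i β_i = 0.19×1.9270 + 0.37×0.5551 + 0.06×0.3199 + 0.38×0.5404 = 0.7961
E(R_P) = R_f + β_P × MRP = 1.97% + 0.7961 × 5.87% = 6.64%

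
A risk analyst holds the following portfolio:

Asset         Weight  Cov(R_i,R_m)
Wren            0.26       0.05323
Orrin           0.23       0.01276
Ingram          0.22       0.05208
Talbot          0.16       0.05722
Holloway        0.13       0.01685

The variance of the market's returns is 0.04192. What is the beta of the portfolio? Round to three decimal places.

0.944

β_Wren = 0.05323 / 0.04192 = 1.2698
β_Orrin = 0.01276 / 0.04192 = 0.3044
β_Ingram = 0.05208 / 0.04192 = 1.2424
β_Talbot = 0.05722 / 0.04192 = 1.3650
β_Holloway = 0.01685 / 0.04192 = 0.4020
β_P = Σ w_i β_i = 0.26×1.2698 + 0.23×0.3044 + 0.22×1.2424 + 0.16×1.3650 + 0.13×0.4020 = 0.9441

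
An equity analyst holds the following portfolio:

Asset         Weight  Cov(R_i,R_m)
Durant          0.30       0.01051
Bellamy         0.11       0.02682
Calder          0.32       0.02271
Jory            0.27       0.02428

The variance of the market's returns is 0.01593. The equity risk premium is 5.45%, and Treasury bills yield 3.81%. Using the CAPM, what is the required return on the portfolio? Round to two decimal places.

10.63%

β_Durant = 0.01051 / 0.01593 = 0.6598
β_Bellamy = 0.02682 / 0.01593 = 1.6836
β_Calder = 0.02271 / 0.01593 = 1.4256
β_Jory = 0.02428 / 0.01593 = 1.5242
β_P = Σ w_i β_i = 0.30×0.6598 + 0.11×1.6836 + 0.32×1.4256 + 0.27×1.5242 = 1.2509
E(R_P) = R_f + β_P × MRP = 3.81% + 1.2509 × 5.45% = 10.63%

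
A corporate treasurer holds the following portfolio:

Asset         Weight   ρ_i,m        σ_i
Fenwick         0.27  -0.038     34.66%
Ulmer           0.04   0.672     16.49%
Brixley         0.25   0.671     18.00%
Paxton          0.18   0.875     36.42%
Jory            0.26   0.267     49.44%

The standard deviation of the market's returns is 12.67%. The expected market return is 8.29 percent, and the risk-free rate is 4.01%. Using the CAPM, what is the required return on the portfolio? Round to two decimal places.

β_Fenwick = -0.038 × 34.66% / 12.67% = -0.1040
β_Ulmer = 0.672 × 16.49% / 12.67% = 0.8746
β_Brixley = 0.671 × 18.00% / 12.67% = 0.9533
β_Paxton = 0.875 × 36.42% / 12.67% = 2.5152
β_Jory = 0.267 × 49.44% / 12.67% = 1.0419
β_P = Σ w_i β_i = 0.27×-0.1040 + 0.04×0.8746 + 0.25×0.9533 + 0.18×2.5152 + 0.26×1.0419 = 0.9689
MRP = 8.29% − 4.01% = 4.28%
E(R_P) = R_f + β_P × MRP = 4.01% + 0.9689 × 4.28% = 8.16%

8.16%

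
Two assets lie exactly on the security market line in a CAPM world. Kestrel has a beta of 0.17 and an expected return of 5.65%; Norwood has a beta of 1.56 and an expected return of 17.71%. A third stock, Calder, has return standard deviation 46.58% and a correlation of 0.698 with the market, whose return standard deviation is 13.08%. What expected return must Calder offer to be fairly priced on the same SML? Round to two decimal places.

MRP = (17.71% − 5.65%) / (1.56 − 0.17) = 8.6763%
R_f = 5.65% − 0.17 × 8.6763% = 4.1750%
β_Calder = ρ·σ_i/σ_m = 0.698 × 46.58 / 13.08 = 2.4857
E(R_Calder) = R_f + β × MRP = 4.1750% + 2.4857 × 8.6763% = 25.74%

25.74%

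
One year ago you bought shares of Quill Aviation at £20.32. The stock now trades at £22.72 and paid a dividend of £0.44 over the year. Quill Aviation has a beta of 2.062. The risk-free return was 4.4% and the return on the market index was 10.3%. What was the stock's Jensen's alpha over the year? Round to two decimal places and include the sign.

Realised HPR = (P1 + D1 − P0) / P0 = (22.72 + 0.44 − 20.32) / 20.32 = 2.84 / 20.32 = 13.9764%
MRP = 10.3% − 4.4% = 5.90%
CAPM required = R_f + β·MRP = 4.4% + 2.062 × 5.9% = 16.5658%
α = realised − required = 13.9764% − 16.5658% = -2.59%

-2.59%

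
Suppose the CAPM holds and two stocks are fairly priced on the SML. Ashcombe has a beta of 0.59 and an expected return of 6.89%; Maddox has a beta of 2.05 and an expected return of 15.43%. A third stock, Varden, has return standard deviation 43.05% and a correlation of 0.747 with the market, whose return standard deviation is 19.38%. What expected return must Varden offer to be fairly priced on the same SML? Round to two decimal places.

13.15%

MRP = (15.43% − 6.89%) / (2.05 − 0.59) = 5.8493%
R_f = 6.89% − 0.59 × 5.8493% = 3.4389%
β_Varden = ρ·σ_i/σ_m = 0.747 × 43.05 / 19.38 = 1.6594
E(R_Varden) = R_f + β × MRP = 3.4389% + 1.6594 × 5.8493% = 13.15%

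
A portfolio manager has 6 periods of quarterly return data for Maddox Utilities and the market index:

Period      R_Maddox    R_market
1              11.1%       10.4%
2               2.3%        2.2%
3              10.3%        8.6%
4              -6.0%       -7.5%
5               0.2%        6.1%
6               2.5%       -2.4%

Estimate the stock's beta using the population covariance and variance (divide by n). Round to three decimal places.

Mean R_i = (11.1 + 2.3 + 10.3 − 6.0 + 0.2 + 2.5) / 6 = 3.4000%
Mean R_m = (10.4 + 2.2 + 8.6 − 7.5 + 6.1 − 2.4) / 6 = 2.9000%
Σ(R_i − R̄_i)(R_m − R̄_m) = 190.1400  ⇒  Cov = 190.1400 / 6 = 31.6900
Σ(R_m − R̄_m)² = 235.7200  ⇒  Var(R_m) = 235.7200 / 6 = 39.2867
β = Cov / Var(R_m) = 31.6900 / 39.2867 = 0.8066

0.807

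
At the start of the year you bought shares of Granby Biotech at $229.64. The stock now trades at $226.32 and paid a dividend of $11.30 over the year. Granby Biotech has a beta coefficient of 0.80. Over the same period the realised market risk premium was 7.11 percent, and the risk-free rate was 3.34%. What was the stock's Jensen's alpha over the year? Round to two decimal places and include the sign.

-5.55%

Realised HPR = (P1 + D1 − P0) / P0 = (226.32 + 11.30 − 229.64) / 229.64 = 7.98 / 229.64 = 3.4750%
CAPM required = R_f + β·MRP = 3.34% + 0.80 × 7.11% = 9.0280%
α = realised − required = 3.4750% − 9.0280% = -5.55%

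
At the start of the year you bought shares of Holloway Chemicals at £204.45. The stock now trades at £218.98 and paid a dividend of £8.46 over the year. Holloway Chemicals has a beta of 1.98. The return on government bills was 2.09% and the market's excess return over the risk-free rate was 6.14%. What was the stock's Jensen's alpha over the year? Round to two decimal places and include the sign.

Realised HPR = (P1 + D1 − P0) / P0 = (218.98 + 8.46 − 204.45) / 204.45 = 22.99 / 204.45 = 11.2448%
CAPM required = R_f + β·MRP = 2.09% + 1.98 × 6.14% = 14.2472%
α = realised − required = 11.2448% − 14.2472% = -3.00%

-3.00%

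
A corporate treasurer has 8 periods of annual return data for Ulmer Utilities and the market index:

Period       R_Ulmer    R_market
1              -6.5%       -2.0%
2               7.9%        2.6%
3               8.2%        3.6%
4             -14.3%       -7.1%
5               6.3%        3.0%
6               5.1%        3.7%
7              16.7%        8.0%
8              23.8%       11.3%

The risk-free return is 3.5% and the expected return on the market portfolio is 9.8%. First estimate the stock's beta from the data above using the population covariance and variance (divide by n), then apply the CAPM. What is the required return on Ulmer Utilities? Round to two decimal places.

16.81%

Mean R_i = (-6.5 + 7.9 + 8.2 − 14.3 + 6.3 + 5.1 + 16.7 + 23.8) / 8 = 5.9000%
Mean R_m = (-2.0 + 2.6 + 3.6 − 7.1 + 3.0 + 3.7 + 8.0 + 11.3) / 8 = 2.8875%
Σ(R_i − R̄_i)(R_m − R̄_m) = 468.6100  ⇒  Cov = 468.6100 / 8 = 58.5763
Σ(R_m − R̄_m)² = 221.8088  ⇒  Var(R_m) = 221.8088 / 8 = 27.7261
β = Cov / Var(R_m) = 58.5763 / 27.7261 = 2.1127
MRP = 9.8% − 3.5% = 6.30%
E(R) = R_f + β × MRP = 3.5% + 2.1127 × 6.3% = 16.81%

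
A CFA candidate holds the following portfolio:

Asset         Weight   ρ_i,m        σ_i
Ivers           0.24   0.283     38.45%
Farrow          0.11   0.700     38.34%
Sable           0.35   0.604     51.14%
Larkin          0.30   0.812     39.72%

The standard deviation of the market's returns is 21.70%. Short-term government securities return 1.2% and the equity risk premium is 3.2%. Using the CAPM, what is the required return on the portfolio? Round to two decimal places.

β_Ivers = 0.283 × 38.45% / 21.70% = 0.5014
β_Farrow = 0.700 × 38.34% / 21.70% = 1.2368
β_Sable = 0.604 × 51.14% / 21.70% = 1.4234
β_Larkin = 0.812 × 39.72% / 21.70% = 1.4863
β_P = Σ w_i β_i = 0.24×0.5014 + 0.11×1.2368 + 0.35×1.4234 + 0.30×1.4863 = 1.2005
E(R_P) = R_f + β_P × MRP = 1.2% + 1.2005 × 3.2% = 5.04%

5.04%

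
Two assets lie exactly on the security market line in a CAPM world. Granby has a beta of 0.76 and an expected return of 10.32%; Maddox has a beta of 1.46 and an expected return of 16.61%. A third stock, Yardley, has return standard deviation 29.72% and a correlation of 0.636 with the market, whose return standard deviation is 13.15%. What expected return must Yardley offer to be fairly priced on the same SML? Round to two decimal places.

MRP = (16.61% − 10.32%) / (1.46 − 0.76) = 8.9857%
R_f = 10.32% − 0.76 × 8.9857% = 3.4909%
β_Yardley = ρ·σ_i/σ_m = 0.636 × 29.72 / 13.15 = 1.4374
E(R_Yardley) = R_f + β × MRP = 3.4909% + 1.4374 × 8.9857% = 16.41%

16.41%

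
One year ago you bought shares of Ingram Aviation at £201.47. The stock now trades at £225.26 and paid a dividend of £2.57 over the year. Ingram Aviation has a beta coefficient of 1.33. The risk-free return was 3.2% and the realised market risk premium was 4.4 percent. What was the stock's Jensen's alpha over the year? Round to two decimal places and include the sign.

Realised HPR = (P1 + D1 − P0) / P0 = (225.26 + 2.57 − 201.47) / 201.47 = 26.36 / 201.47 = 13.0838%
CAPM required = R_f + β·MRP = 3.2% + 1.33 × 4.4% = 9.0520%
α = realised − required = 13.0838% − 9.0520% = +4.03%

+4.03%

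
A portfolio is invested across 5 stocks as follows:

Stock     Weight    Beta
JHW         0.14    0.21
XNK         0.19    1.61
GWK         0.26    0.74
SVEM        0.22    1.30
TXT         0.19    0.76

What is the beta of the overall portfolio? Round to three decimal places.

0.958

β_P = Σ w_i β_i = 0.14×0.21 + 0.19×1.61 + 0.26×0.74 + 0.22×1.30 + 0.19×0.76 = 0.9581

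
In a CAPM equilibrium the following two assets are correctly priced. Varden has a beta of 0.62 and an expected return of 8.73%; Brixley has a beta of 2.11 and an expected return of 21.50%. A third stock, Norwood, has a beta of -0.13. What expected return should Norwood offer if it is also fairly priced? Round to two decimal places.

MRP (SML slope) = (21.50% − 8.73%) / (2.11 − 0.62) = 12.77% / 1.49 = 8.5705%
R_f (intercept) = 8.73% − 0.62 × 8.5705% = 3.4163%
E(R_Norwood) = R_f + β × MRP = 3.4163% + -0.13 × 8.5705% = 2.30%

2.30%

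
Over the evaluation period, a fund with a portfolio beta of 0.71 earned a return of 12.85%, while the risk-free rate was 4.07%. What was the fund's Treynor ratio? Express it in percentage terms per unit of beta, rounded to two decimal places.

12.37%

Treynor = (R_P − R_f) / β_P = (12.85% − 4.07%) / 0.7100 = 8.78% / 0.7100 = 12.37%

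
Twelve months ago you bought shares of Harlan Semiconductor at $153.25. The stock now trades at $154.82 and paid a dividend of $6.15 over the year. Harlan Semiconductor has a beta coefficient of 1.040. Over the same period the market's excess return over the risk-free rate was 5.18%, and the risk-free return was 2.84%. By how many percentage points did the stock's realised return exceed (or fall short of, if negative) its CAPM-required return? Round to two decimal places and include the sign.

-3.19%

Realised HPR = (P1 + D1 − P0) / P0 = (154.82 + 6.15 − 153.25) / 153.25 = 7.72 / 153.25 = 5.0375%
CAPM required = R_f + β·MRP = 2.84% + 1.040 × 5.18% = 8.22720%
α = realised − required = 5.0375% − 8.22720% = -3.19%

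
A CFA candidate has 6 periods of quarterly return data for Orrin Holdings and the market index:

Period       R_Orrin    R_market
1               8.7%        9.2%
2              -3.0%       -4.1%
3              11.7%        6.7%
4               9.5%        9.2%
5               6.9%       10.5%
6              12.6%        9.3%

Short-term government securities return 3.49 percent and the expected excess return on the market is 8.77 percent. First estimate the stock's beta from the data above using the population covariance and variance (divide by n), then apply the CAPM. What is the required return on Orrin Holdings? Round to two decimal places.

11.21%

Mean R_i = (8.7 − 3.0 + 11.7 + 9.5 + 6.9 + 12.6) / 6 = 7.7333%
Mean R_m = (9.2 − 4.1 + 6.7 + 9.2 + 10.5 + 9.3) / 6 = 6.8000%
Σ(R_i − R̄_i)(R_m − R̄_m) = 132.2400  ⇒  Cov = 132.2400 / 6 = 22.0400
Σ(R_m − R̄_m)² = 150.2800  ⇒  Var(R_m) = 150.2800 / 6 = 25.0467
β = Cov / Var(R_m) = 22.0400 / 25.0467 = 0.8800
E(R) = R_f + β × MRP = 3.49% + 0.8800 × 8.77% = 11.21%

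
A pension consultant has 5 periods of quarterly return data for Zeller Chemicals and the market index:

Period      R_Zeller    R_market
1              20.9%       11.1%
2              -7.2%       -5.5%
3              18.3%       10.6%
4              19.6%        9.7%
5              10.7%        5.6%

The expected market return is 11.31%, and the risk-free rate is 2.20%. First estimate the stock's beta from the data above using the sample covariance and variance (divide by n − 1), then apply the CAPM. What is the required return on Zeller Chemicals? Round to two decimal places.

17.47%

Mean R_i = (20.9 − 7.2 + 18.3 + 19.6 + 10.7) / 5 = 12.4600%
Mean R_m = (11.1 − 5.5 + 10.6 + 9.7 + 5.6) / 5 = 6.3000%
Σ(R_i − R̄_i)(R_m − R̄_m) = 323.1200  ⇒  Cov = 323.1200 / 4 = 80.7800
Σ(R_m − R̄_m)² = 192.8200  ⇒  Var(R_m) = 192.8200 / 4 = 48.2050
β = Cov / Var(R_m) = 80.7800 / 48.2050 = 1.6758
MRP = 11.31% − 2.20% = 9.11%
E(R) = R_f + β × MRP = 2.20% + 1.6758 × 9.11% = 17.47%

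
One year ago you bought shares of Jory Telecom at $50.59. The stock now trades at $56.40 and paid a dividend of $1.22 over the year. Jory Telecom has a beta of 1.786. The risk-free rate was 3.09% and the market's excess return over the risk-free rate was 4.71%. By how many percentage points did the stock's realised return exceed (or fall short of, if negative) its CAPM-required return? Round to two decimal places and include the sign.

Realised HPR = (P1 + D1 − P0) / P0 = (56.40 + 1.22 − 50.59) / 50.59 = 7.03 / 50.59 = 13.8960%
CAPM required = R_f + β·MRP = 3.09% + 1.786 × 4.71% = 11.50206%
α = realised − required = 13.8960% − 11.50206% = +2.39%

+2.39%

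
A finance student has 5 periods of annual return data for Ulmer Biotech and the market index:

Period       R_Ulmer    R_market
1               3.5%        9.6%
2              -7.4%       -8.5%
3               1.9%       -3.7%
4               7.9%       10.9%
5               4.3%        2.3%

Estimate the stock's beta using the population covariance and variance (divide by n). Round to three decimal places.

Mean R_i = (3.5 − 7.4 + 1.9 + 7.9 + 4.3) / 5 = 2.0400%
Mean R_m = (9.6 − 8.5 − 3.7 + 10.9 + 2.3) / 5 = 2.1200%
Σ(R_i − R̄_i)(R_m − R̄_m) = 163.8460  ⇒  Cov = 163.8460 / 5 = 32.7692
Σ(R_m − R̄_m)² = 279.7280  ⇒  Var(R_m) = 279.7280 / 5 = 55.9456
β = Cov / Var(R_m) = 32.7692 / 55.9456 = 0.5857

0.586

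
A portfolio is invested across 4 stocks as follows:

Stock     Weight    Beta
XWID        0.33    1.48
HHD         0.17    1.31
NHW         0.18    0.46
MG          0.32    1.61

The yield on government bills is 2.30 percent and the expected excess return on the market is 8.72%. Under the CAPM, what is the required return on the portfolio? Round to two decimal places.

13.72%

β_P = Σ w_i β_i = 0.33×1.48 + 0.17×1.31 + 0.18×0.46 + 0.32×1.61 = 1.3091
E(R_P) = R_f + β_P × MRP = 2.30% + 1.3091 × 8.72% = 13.72%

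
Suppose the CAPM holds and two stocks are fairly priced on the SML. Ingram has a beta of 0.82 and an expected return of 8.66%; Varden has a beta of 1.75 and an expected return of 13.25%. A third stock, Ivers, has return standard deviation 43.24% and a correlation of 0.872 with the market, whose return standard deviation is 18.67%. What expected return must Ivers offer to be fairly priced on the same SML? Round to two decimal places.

14.58%

MRP = (13.25% − 8.66%) / (1.75 − 0.82) = 4.9355%
R_f = 8.66% − 0.82 × 4.9355% = 4.6129%
β_Ivers = ρ·σ_i/σ_m = 0.872 × 43.24 / 18.67 = 2.0196
E(R_Ivers) = R_f + β × MRP = 4.6129% + 2.0196 × 4.9355% = 14.58%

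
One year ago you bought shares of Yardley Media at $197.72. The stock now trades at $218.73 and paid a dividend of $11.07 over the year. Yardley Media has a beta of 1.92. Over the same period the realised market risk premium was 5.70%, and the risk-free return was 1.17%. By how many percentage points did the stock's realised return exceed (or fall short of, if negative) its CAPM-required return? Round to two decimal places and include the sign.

+4.11%

Realised HPR = (P1 + D1 − P0) / P0 = (218.73 + 11.07 − 197.72) / 197.72 = 32.08 / 197.72 = 16.2250%
CAPM required = R_f + β·MRP = 1.17% + 1.92 × 5.70% = 12.1140%
α = realised − required = 16.2250% − 12.1140% = +4.11%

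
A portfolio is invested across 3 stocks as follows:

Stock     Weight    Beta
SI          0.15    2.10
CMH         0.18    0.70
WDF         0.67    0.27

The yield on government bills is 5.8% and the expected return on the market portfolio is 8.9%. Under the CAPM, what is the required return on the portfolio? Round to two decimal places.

7.73%

β_P = Σ w_i β_i = 0.15×2.10 + 0.18×0.70 + 0.67×0.27 = 0.6219
MRP = 8.9% − 5.8% = 3.10%
E(R_P) = R_f + β_P × MRP = 5.8% + 0.6219 × 3.1% = 7.73%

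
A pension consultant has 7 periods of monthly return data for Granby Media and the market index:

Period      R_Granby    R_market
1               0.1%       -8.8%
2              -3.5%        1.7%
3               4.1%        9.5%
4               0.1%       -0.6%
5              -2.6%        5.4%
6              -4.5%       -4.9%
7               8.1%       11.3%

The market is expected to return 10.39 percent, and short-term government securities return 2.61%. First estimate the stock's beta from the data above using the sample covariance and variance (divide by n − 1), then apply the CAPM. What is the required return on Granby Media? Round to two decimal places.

5.67%

Mean R_i = (0.1 − 3.5 + 4.1 + 0.1 − 2.6 − 4.5 + 8.1) / 7 = 0.2571%
Mean R_m = (-8.8 + 1.7 + 9.5 − 0.6 + 5.4 − 4.9 + 11.3) / 7 = 1.9429%
Σ(R_i − R̄_i)(R_m − R̄_m) = 128.1029  ⇒  Cov = 128.1029 / 6 = 21.3505
Σ(R_m − R̄_m)² = 325.3771  ⇒  Var(R_m) = 325.3771 / 6 = 54.2295
β = Cov / Var(R_m) = 21.3505 / 54.2295 = 0.3937
MRP = 10.39% − 2.61% = 7.78%
E(R) = R_f + β × MRP = 2.61% + 0.3937 × 7.78% = 5.67%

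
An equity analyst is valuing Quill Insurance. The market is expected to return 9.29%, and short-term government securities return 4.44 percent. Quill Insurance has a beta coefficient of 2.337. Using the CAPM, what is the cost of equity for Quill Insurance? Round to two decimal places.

15.77%

Market risk premium = E(R_m) − R_f = 9.29% − 4.44% = 4.85%
E(R) = R_f + β × MRP = 4.44% + 2.337 × 4.85% = 15.77%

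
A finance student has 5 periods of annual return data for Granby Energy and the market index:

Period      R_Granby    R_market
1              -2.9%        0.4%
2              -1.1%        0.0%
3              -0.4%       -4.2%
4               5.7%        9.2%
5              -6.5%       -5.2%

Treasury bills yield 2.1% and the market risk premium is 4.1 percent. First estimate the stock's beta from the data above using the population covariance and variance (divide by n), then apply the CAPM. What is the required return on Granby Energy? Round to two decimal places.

Mean R_i = (-2.9 − 1.1 − 0.4 + 5.7 − 6.5) / 5 = -1.0400%
Mean R_m = (0.4 + 0.0 − 4.2 + 9.2 − 5.2) / 5 = 0.0400%
Σ(R_i − R̄_i)(R_m − R̄_m) = 86.9680  ⇒  Cov = 86.9680 / 5 = 17.3936
Σ(R_m − R̄_m)² = 129.4720  ⇒  Var(R_m) = 129.4720 / 5 = 25.8944
β = Cov / Var(R_m) = 17.3936 / 25.8944 = 0.6717
E(R) = R_f + β × MRP = 2.1% + 0.6717 × 4.1% = 4.85%

4.85%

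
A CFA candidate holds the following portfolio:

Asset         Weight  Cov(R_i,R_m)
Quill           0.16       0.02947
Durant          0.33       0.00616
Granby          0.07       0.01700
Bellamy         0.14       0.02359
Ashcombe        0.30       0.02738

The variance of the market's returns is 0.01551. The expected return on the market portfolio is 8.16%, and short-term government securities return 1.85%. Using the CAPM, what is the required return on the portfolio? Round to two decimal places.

β_Quill = 0.02947 / 0.01551 = 1.9001
β_Durant = 0.00616 / 0.01551 = 0.3972
β_Granby = 0.01700 / 0.01551 = 1.0961
β_Bellamy = 0.02359 / 0.01551 = 1.5210
β_Ashcombe = 0.02738 / 0.01551 = 1.7653
β_P = Σ w_i β_i = 0.16×1.9001 + 0.33×0.3972 + 0.07×1.0961 + 0.14×1.5210 + 0.30×1.7653 = 1.2543
MRP = 8.16% − 1.85% = 6.31%
E(R_P) = R_f + β_P × MRP = 1.85% + 1.2543 × 6.31% = 9.76%

9.76%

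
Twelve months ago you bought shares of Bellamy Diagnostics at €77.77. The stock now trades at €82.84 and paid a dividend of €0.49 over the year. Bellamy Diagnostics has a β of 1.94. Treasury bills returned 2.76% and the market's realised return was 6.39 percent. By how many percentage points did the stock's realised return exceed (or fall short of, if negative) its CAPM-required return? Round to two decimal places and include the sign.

Realised HPR = (P1 + D1 − P0) / P0 = (82.84 + 0.49 − 77.77) / 77.77 = 5.56 / 77.77 = 7.1493%
MRP = 6.39% − 2.76% = 3.63%
CAPM required = R_f + β·MRP = 2.76% + 1.94 × 3.63% = 9.8022%
α = realised − required = 7.1493% − 9.8022% = -2.65%

-2.65%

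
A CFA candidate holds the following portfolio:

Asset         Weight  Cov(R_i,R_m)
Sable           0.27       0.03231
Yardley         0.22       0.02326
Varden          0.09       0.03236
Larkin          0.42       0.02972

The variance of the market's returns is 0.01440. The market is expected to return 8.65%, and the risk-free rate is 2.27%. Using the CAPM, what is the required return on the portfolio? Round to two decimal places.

β_Sable = 0.03231 / 0.01440 = 2.2438
β_Yardley = 0.02326 / 0.01440 = 1.6153
β_Varden = 0.03236 / 0.01440 = 2.2472
β_Larkin = 0.02972 / 0.01440 = 2.0639
β_P = Σ w_i β_i = 0.27×2.2438 + 0.22×1.6153 + 0.09×2.2472 + 0.42×2.0639 = 2.0303
MRP = 8.65% − 2.27% = 6.38%
E(R_P) = R_f + β_P × MRP = 2.27% + 2.0303 × 6.38% = 15.22%

15.22%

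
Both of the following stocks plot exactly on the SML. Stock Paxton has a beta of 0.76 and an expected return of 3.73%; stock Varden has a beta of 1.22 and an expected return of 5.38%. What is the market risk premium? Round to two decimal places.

3.59%

Both satisfy E(R) = R_f + β·MRP, so the slope of the SML is
MRP = (5.38% − 3.73%) / (1.22 − 0.76) = 1.65% / 0.46 = 3.5870%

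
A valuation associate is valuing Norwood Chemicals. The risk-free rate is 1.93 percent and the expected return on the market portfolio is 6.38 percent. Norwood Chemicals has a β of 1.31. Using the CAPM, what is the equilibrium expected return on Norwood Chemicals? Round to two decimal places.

7.76%

Market risk premium = E(R_m) − R_f = 6.38% − 1.93% = 4.45%
E(R) = R_f + β × MRP = 1.93% + 1.31 × 4.45% = 7.76%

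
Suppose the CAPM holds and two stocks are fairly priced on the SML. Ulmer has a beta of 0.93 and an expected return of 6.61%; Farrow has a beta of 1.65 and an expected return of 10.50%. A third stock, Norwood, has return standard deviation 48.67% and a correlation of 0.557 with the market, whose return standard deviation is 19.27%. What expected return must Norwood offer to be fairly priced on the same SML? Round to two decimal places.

9.19%

MRP = (10.50% − 6.61%) / (1.65 − 0.93) = 5.4028%
R_f = 6.61% − 0.93 × 5.4028% = 1.5854%
β_Norwood = ρ·σ_i/σ_m = 0.557 × 48.67 / 19.27 = 1.4068
E(R_Norwood) = R_f + β × MRP = 1.5854% + 1.4068 × 5.4028% = 9.19%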